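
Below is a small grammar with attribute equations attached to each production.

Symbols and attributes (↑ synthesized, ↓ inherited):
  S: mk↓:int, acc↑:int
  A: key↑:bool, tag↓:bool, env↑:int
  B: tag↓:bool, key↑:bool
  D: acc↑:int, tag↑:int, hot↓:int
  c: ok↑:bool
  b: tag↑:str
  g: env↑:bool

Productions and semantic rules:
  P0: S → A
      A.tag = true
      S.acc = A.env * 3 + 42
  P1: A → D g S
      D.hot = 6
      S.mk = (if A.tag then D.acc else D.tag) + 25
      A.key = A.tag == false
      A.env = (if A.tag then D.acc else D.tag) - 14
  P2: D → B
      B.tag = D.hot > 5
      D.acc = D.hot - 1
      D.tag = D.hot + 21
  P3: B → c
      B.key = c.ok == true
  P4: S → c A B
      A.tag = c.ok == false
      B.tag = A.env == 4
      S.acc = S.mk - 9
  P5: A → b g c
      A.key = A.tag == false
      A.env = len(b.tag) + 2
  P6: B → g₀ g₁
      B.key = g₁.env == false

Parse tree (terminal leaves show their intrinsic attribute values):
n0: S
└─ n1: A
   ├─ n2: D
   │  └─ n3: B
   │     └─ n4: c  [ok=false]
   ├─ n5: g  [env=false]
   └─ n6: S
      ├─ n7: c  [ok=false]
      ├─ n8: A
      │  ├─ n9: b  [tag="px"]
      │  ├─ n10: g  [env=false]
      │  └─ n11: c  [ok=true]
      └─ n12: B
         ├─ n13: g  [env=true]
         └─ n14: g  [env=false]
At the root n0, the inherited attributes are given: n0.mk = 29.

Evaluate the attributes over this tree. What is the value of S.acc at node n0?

1. n0.mk = 29  [given at root]
2. n1.tag = true  [true]
3. n2.hot = 6  [6]
4. n3.tag = true  [D.hot > 5]
5. n4.ok = false  [terminal]
6. n3.key = false  [c.ok == true]
7. n2.acc = 5  [D.hot - 1]
8. n2.tag = 27  [D.hot + 21]
9. n5.env = false  [terminal]
10. n6.mk = 30  [(if A.tag then D.acc else D.tag) + 25]
11. n7.ok = false  [terminal]
12. n8.tag = true  [c.ok == false]
13. n9.tag = "px"  [terminal]
14. n10.env = false  [terminal]
15. n11.ok = true  [terminal]
16. n8.key = false  [A.tag == false]
17. n8.env = 4  [len(b.tag) + 2]
18. n12.tag = true  [A.env == 4]
19. n13.env = true  [terminal]
20. n14.env = false  [terminal]
21. n12.key = true  [g₁.env == false]
22. n6.acc = 21  [S.mk - 9]
23. n1.key = false  [A.tag == false]
24. n1.env = -9  [(if A.tag then D.acc else D.tag) - 14]
25. n0.acc = 15  [A.env * 3 + 42]

15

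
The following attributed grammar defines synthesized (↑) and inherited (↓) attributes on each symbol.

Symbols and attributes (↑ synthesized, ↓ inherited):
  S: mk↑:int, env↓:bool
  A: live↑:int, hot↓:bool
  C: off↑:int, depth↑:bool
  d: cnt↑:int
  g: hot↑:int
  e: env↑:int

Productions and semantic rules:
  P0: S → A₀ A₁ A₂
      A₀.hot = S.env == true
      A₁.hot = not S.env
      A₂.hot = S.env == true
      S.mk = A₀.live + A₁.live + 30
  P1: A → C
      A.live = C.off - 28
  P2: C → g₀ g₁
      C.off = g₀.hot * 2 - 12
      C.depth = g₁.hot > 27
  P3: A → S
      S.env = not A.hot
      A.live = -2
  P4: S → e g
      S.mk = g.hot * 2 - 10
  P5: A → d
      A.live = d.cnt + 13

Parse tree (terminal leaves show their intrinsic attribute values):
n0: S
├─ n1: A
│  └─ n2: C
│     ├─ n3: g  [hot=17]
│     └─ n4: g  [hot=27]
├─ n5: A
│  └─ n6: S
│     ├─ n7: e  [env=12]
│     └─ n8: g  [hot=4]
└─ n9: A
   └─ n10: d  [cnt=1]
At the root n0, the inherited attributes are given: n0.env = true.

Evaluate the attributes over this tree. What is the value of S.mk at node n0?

1. n0.env = true  [given at root]
2. n1.hot = true  [S.env == true]
3. n3.hot = 17  [terminal]
4. n4.hot = 27  [terminal]
5. n2.off = 22  [g₀.hot * 2 - 12]
6. n2.depth = false  [g₁.hot > 27]
7. n1.live = -6  [C.off - 28]
8. n5.hot = false  [not S.env]
9. n6.env = true  [not A.hot]
10. n7.env = 12  [terminal]
11. n8.hot = 4  [terminal]
12. n6.mk = -2  [g.hot * 2 - 10]
13. n5.live = -2  [-2]
14. n9.hot = true  [S.env == true]
15. n10.cnt = 1  [terminal]
16. n9.live = 14  [d.cnt + 13]
17. n0.mk = 22  [A₀.live + A₁.live + 30]

22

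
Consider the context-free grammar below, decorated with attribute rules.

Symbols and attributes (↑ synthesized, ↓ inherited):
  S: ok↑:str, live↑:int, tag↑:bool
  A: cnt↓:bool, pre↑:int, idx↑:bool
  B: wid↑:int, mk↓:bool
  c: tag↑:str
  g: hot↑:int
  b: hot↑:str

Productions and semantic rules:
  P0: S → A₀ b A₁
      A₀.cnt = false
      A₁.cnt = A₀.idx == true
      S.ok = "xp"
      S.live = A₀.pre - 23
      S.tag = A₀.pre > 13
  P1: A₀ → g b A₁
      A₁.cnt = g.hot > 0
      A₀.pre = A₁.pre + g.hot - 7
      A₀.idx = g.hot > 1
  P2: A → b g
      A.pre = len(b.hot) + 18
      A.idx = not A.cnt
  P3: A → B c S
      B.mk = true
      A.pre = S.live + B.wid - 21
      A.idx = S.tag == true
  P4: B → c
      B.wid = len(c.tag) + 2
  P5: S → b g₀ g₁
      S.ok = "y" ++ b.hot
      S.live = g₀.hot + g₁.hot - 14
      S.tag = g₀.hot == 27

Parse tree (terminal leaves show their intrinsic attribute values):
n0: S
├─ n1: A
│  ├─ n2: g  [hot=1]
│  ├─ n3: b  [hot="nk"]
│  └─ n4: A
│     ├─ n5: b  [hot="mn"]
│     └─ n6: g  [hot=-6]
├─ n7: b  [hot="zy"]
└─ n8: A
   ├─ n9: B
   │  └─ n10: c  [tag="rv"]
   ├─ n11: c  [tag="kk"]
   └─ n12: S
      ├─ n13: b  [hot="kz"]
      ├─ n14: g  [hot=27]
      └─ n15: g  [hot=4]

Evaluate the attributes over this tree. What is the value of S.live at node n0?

-9

1. n1.cnt = false  [false]
2. n2.hot = 1  [terminal]
3. n3.hot = "nk"  [terminal]
4. n4.cnt = true  [g.hot > 0]
5. n5.hot = "mn"  [terminal]
6. n6.hot = -6  [terminal]
7. n4.pre = 20  [len(b.hot) + 18]
8. n4.idx = false  [not A.cnt]
9. n1.pre = 14  [A₁.pre + g.hot - 7]
10. n1.idx = false  [g.hot > 1]
11. n7.hot = "zy"  [terminal]
12. n8.cnt = false  [A₀.idx == true]
13. n9.mk = true  [true]
14. n10.tag = "rv"  [terminal]
15. n9.wid = 4  [len(c.tag) + 2]
16. n11.tag = "kk"  [terminal]
17. n13.hot = "kz"  [terminal]
18. n14.hot = 27  [terminal]
19. n15.hot = 4  [terminal]
20. n12.ok = "ykz"  ["y" ++ b.hot]
21. n12.live = 17  [g₀.hot + g₁.hot - 14]
22. n12.tag = true  [g₀.hot == 27]
23. n8.pre = 0  [S.live + B.wid - 21]
24. n8.idx = true  [S.tag == true]
25. n0.ok = "xp"  ["xp"]
26. n0.live = -9  [A₀.pre - 23]
27. n0.tag = true  [A₀.pre > 13]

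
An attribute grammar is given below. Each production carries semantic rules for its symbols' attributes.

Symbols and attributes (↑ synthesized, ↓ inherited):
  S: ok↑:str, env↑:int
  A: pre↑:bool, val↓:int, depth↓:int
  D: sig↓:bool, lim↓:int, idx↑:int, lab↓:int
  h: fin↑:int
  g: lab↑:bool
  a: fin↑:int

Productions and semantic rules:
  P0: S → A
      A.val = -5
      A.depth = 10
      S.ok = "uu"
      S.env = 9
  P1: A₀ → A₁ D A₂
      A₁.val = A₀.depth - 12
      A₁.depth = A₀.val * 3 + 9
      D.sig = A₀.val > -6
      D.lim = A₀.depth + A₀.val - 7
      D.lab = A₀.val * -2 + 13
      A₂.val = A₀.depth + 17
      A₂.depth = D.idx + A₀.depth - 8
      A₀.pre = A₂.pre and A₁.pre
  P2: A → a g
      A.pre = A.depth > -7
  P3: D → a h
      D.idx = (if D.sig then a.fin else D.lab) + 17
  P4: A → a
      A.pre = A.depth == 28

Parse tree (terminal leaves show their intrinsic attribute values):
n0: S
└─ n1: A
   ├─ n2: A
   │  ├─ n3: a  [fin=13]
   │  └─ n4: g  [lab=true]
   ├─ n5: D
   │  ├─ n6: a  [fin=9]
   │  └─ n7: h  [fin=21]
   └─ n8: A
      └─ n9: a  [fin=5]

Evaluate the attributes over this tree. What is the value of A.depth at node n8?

1. n1.val = -5  [-5]
2. n1.depth = 10  [10]
3. n2.val = -2  [A₀.depth - 12]
4. n2.depth = -6  [A₀.val * 3 + 9]
5. n3.fin = 13  [terminal]
6. n4.lab = true  [terminal]
7. n2.pre = true  [A.depth > -7]
8. n5.sig = true  [A₀.val > -6]
9. n5.lim = -2  [A₀.depth + A₀.val - 7]
10. n5.lab = 23  [A₀.val * -2 + 13]
11. n6.fin = 9  [terminal]
12. n7.fin = 21  [terminal]
13. n5.idx = 26  [(if D.sig then a.fin else D.lab) + 17]
14. n8.val = 27  [A₀.depth + 17]
15. n8.depth = 28  [D.idx + A₀.depth - 8]
16. n9.fin = 5  [terminal]
17. n8.pre = true  [A.depth == 28]
18. n1.pre = true  [A₂.pre and A₁.pre]
19. n0.ok = "uu"  ["uu"]
20. n0.env = 9  [9]

28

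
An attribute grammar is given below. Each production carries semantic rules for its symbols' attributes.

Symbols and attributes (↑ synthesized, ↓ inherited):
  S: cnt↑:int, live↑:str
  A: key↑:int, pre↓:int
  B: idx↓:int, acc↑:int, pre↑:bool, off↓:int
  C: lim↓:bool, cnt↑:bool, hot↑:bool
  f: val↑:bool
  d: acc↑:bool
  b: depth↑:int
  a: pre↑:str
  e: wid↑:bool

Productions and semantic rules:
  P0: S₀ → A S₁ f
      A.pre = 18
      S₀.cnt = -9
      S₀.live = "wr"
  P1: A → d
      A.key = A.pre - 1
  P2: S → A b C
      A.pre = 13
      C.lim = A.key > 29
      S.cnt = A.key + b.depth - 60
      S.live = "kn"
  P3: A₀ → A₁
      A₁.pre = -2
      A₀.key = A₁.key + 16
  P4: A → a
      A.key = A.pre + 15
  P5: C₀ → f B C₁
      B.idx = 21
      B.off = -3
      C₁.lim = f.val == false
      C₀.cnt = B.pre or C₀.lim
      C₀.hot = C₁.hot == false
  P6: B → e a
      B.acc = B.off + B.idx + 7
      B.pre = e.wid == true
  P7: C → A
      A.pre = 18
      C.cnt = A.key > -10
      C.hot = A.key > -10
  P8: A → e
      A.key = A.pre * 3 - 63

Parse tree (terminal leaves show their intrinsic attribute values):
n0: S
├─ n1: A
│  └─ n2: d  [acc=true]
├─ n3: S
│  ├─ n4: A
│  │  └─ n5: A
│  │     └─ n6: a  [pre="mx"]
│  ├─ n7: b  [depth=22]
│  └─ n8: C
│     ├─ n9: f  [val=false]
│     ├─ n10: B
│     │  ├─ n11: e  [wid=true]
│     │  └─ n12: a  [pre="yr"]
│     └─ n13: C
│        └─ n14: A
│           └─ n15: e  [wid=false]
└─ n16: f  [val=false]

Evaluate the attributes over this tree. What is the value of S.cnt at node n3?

-9

1. n1.pre = 18  [18]
2. n2.acc = true  [terminal]
3. n1.key = 17  [A.pre - 1]
4. n4.pre = 13  [13]
5. n5.pre = -2  [-2]
6. n6.pre = "mx"  [terminal]
7. n5.key = 13  [A.pre + 15]
8. n4.key = 29  [A₁.key + 16]
9. n7.depth = 22  [terminal]
10. n8.lim = false  [A.key > 29]
11. n9.val = false  [terminal]
12. n10.idx = 21  [21]
13. n10.off = -3  [-3]
14. n11.wid = true  [terminal]
15. n12.pre = "yr"  [terminal]
16. n10.acc = 25  [B.off + B.idx + 7]
17. n10.pre = true  [e.wid == true]
18. n13.lim = true  [f.val == false]
19. n14.pre = 18  [18]
20. n15.wid = false  [terminal]
21. n14.key = -9  [A.pre * 3 - 63]
22. n13.cnt = true  [A.key > -10]
23. n13.hot = true  [A.key > -10]
24. n8.cnt = true  [B.pre or C₀.lim]
25. n8.hot = false  [C₁.hot == false]
26. n3.cnt = -9  [A.key + b.depth - 60]
27. n3.live = "kn"  ["kn"]
28. n16.val = false  [terminal]
29. n0.cnt = -9  [-9]
30. n0.live = "wr"  ["wr"]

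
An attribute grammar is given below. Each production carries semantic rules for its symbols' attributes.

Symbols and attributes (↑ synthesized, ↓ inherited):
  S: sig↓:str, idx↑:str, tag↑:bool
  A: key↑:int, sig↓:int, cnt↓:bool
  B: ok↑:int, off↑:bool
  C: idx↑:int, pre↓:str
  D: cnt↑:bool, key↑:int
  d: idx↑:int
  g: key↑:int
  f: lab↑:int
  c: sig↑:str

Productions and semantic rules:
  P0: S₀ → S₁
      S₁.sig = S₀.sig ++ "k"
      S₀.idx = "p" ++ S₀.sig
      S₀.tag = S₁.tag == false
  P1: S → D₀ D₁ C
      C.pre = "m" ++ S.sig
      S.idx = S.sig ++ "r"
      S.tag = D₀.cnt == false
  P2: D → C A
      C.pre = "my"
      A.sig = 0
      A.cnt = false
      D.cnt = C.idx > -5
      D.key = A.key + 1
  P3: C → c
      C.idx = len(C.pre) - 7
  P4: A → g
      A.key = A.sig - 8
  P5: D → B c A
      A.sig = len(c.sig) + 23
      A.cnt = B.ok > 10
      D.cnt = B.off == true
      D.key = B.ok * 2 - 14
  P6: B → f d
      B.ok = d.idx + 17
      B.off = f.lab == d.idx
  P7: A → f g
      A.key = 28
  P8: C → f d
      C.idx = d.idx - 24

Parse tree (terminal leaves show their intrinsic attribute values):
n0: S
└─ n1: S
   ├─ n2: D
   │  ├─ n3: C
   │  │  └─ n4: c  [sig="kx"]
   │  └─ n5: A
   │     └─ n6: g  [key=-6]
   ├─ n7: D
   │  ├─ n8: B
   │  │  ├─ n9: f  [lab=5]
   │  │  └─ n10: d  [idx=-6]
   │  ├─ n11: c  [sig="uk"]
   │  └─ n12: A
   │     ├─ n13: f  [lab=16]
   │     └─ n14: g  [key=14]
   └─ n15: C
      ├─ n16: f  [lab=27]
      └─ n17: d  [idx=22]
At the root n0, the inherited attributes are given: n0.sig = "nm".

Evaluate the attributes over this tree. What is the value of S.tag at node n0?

false

1. n0.sig = "nm"  [given at root]
2. n1.sig = "nmk"  [S₀.sig ++ "k"]
3. n3.pre = "my"  ["my"]
4. n4.sig = "kx"  [terminal]
5. n3.idx = -5  [len(C.pre) - 7]
6. n5.sig = 0  [0]
7. n5.cnt = false  [false]
8. n6.key = -6  [terminal]
9. n5.key = -8  [A.sig - 8]
10. n2.cnt = false  [C.idx > -5]
11. n2.key = -7  [A.key + 1]
12. n9.lab = 5  [terminal]
13. n10.idx = -6  [terminal]
14. n8.ok = 11  [d.idx + 17]
15. n8.off = false  [f.lab == d.idx]
16. n11.sig = "uk"  [terminal]
17. n12.sig = 25  [len(c.sig) + 23]
18. n12.cnt = true  [B.ok > 10]
19. n13.lab = 16  [terminal]
20. n14.key = 14  [terminal]
21. n12.key = 28  [28]
22. n7.cnt = false  [B.off == true]
23. n7.key = 8  [B.ok * 2 - 14]
24. n15.pre = "mnmk"  ["m" ++ S.sig]
25. n16.lab = 27  [terminal]
26. n17.idx = 22  [terminal]
27. n15.idx = -2  [d.idx - 24]
28. n1.idx = "nmkr"  [S.sig ++ "r"]
29. n1.tag = true  [D₀.cnt == false]
30. n0.idx = "pnm"  ["p" ++ S₀.sig]
31. n0.tag = false  [S₁.tag == false]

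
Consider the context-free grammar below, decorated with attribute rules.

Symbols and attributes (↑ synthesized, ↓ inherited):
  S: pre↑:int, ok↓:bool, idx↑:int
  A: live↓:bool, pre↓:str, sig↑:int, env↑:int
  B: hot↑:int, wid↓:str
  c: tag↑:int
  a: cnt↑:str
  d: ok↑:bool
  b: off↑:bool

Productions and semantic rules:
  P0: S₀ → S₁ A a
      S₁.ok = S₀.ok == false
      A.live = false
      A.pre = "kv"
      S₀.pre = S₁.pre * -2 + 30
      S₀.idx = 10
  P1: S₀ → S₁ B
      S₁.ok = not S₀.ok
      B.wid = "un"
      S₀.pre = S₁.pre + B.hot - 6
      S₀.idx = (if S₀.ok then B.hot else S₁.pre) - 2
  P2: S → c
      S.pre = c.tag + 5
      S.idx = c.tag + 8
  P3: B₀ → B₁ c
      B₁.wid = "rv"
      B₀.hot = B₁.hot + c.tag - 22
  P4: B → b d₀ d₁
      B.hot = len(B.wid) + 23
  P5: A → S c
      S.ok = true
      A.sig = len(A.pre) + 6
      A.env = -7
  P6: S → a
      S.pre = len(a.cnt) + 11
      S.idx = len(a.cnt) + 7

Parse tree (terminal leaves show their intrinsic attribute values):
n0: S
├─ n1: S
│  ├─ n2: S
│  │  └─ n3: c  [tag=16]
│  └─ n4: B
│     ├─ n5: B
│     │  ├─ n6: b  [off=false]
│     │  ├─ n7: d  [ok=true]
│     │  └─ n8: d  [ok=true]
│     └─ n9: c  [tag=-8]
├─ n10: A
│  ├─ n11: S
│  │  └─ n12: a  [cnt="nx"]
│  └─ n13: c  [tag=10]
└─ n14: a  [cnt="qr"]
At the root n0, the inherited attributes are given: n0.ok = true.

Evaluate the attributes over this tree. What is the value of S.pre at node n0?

10

1. n0.ok = true  [given at root]
2. n1.ok = false  [S₀.ok == false]
3. n2.ok = true  [not S₀.ok]
4. n3.tag = 16  [terminal]
5. n2.pre = 21  [c.tag + 5]
6. n2.idx = 24  [c.tag + 8]
7. n4.wid = "un"  ["un"]
8. n5.wid = "rv"  ["rv"]
9. n6.off = false  [terminal]
10. n7.ok = true  [terminal]
11. n8.ok = true  [terminal]
12. n5.hot = 25  [len(B.wid) + 23]
13. n9.tag = -8  [terminal]
14. n4.hot = -5  [B₁.hot + c.tag - 22]
15. n1.pre = 10  [S₁.pre + B.hot - 6]
16. n1.idx = 19  [(if S₀.ok then B.hot else S₁.pre) - 2]
17. n10.live = false  [false]
18. n10.pre = "kv"  ["kv"]
19. n11.ok = true  [true]
20. n12.cnt = "nx"  [terminal]
21. n11.pre = 13  [len(a.cnt) + 11]
22. n11.idx = 9  [len(a.cnt) + 7]
23. n13.tag = 10  [terminal]
24. n10.sig = 8  [len(A.pre) + 6]
25. n10.env = -7  [-7]
26. n14.cnt = "qr"  [terminal]
27. n0.pre = 10  [S₁.pre * -2 + 30]
28. n0.idx = 10  [10]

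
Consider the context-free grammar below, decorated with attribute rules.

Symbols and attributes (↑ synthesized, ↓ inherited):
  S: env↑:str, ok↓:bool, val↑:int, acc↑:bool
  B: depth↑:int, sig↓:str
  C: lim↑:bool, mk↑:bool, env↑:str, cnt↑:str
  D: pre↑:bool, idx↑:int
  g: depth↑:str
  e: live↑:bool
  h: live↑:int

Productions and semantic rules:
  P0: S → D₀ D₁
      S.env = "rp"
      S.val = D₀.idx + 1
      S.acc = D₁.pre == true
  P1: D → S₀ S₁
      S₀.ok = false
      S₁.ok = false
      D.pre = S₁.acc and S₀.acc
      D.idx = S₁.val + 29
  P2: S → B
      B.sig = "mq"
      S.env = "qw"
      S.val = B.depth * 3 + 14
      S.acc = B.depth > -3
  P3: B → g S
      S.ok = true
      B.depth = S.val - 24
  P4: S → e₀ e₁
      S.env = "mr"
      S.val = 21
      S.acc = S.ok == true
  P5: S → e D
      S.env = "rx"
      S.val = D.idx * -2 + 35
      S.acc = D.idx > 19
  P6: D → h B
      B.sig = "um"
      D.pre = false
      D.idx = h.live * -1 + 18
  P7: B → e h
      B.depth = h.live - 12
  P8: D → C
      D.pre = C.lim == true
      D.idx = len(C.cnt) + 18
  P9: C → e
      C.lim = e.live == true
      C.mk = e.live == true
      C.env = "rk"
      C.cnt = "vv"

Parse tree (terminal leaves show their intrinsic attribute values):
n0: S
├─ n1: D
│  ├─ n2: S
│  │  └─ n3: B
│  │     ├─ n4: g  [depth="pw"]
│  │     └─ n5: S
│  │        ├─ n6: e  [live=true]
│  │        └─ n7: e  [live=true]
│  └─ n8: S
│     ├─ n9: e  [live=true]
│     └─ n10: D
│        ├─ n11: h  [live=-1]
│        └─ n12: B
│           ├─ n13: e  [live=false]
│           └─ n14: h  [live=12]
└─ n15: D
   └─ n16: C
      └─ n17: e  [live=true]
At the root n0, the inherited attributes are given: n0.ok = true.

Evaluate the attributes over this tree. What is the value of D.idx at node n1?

26

1. n0.ok = true  [given at root]
2. n2.ok = false  [false]
3. n3.sig = "mq"  ["mq"]
4. n4.depth = "pw"  [terminal]
5. n5.ok = true  [true]
6. n6.live = true  [terminal]
7. n7.live = true  [terminal]
8. n5.env = "mr"  ["mr"]
9. n5.val = 21  [21]
10. n5.acc = true  [S.ok == true]
11. n3.depth = -3  [S.val - 24]
12. n2.env = "qw"  ["qw"]
13. n2.val = 5  [B.depth * 3 + 14]
14. n2.acc = false  [B.depth > -3]
15. n8.ok = false  [false]
16. n9.live = true  [terminal]
17. n11.live = -1  [terminal]
18. n12.sig = "um"  ["um"]
19. n13.live = false  [terminal]
20. n14.live = 12  [terminal]
21. n12.depth = 0  [h.live - 12]
22. n10.pre = false  [false]
23. n10.idx = 19  [h.live * -1 + 18]
24. n8.env = "rx"  ["rx"]
25. n8.val = -3  [D.idx * -2 + 35]
26. n8.acc = false  [D.idx > 19]
27. n1.pre = false  [S₁.acc and S₀.acc]
28. n1.idx = 26  [S₁.val + 29]
29. n17.live = true  [terminal]
30. n16.lim = true  [e.live == true]
31. n16.mk = true  [e.live == true]
32. n16.env = "rk"  ["rk"]
33. n16.cnt = "vv"  ["vv"]
34. n15.pre = true  [C.lim == true]
35. n15.idx = 20  [len(C.cnt) + 18]
36. n0.env = "rp"  ["rp"]
37. n0.val = 27  [D₀.idx + 1]
38. n0.acc = true  [D₁.pre == true]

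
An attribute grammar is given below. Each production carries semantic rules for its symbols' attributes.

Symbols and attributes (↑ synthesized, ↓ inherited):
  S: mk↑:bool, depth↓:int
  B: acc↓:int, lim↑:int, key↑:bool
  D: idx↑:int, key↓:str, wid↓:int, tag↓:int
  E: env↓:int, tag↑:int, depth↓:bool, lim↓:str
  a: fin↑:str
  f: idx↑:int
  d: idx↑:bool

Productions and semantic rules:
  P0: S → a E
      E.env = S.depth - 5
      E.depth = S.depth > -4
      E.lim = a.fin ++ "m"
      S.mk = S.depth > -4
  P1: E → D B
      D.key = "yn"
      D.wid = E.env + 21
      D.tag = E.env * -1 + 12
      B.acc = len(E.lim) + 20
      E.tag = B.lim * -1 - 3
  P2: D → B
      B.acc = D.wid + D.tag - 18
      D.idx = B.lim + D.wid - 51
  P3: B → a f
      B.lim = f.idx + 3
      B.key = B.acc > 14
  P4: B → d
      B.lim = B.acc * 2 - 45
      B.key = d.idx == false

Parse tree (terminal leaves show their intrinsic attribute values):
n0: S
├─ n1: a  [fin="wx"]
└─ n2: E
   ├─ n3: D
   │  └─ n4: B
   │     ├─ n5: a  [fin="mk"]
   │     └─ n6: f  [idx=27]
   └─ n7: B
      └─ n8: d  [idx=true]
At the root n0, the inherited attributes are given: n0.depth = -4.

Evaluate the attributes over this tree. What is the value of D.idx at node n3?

-9

1. n0.depth = -4  [given at root]
2. n1.fin = "wx"  [terminal]
3. n2.env = -9  [S.depth - 5]
4. n2.depth = false  [S.depth > -4]
5. n2.lim = "wxm"  [a.fin ++ "m"]
6. n3.key = "yn"  ["yn"]
7. n3.wid = 12  [E.env + 21]
8. n3.tag = 21  [E.env * -1 + 12]
9. n4.acc = 15  [D.wid + D.tag - 18]
10. n5.fin = "mk"  [terminal]
11. n6.idx = 27  [terminal]
12. n4.lim = 30  [f.idx + 3]
13. n4.key = true  [B.acc > 14]
14. n3.idx = -9  [B.lim + D.wid - 51]
15. n7.acc = 23  [len(E.lim) + 20]
16. n8.idx = true  [terminal]
17. n7.lim = 1  [B.acc * 2 - 45]
18. n7.key = false  [d.idx == false]
19. n2.tag = -4  [B.lim * -1 - 3]
20. n0.mk = false  [S.depth > -4]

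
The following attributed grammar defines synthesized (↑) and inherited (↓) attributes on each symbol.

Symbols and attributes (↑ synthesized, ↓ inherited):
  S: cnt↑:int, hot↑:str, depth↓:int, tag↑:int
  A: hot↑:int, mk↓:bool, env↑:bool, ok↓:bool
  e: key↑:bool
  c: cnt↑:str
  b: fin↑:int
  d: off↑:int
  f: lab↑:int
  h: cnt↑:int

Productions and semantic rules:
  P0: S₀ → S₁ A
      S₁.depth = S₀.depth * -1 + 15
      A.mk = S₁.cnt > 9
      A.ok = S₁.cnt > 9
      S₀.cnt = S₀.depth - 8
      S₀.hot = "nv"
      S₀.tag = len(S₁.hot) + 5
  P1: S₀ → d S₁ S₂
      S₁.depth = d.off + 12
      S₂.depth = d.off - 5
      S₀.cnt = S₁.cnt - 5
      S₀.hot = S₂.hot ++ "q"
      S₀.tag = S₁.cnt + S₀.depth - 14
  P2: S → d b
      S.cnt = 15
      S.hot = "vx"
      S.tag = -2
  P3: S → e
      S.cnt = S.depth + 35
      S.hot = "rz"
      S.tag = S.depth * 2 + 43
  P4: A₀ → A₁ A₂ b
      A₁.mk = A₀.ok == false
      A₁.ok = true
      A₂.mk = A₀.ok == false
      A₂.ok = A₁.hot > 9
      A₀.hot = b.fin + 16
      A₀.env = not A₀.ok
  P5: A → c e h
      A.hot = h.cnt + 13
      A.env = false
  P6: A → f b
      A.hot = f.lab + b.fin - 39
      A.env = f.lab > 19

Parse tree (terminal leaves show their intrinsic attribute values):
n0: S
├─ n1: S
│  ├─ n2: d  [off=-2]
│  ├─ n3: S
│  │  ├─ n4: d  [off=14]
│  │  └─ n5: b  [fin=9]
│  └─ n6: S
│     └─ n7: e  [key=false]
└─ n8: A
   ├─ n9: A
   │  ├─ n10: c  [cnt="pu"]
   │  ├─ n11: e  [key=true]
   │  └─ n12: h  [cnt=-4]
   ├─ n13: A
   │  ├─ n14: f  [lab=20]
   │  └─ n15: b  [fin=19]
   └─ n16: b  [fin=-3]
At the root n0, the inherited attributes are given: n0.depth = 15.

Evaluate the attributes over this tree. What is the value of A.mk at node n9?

false

1. n0.depth = 15  [given at root]
2. n1.depth = 0  [S₀.depth * -1 + 15]
3. n2.off = -2  [terminal]
4. n3.depth = 10  [d.off + 12]
5. n4.off = 14  [terminal]
6. n5.fin = 9  [terminal]
7. n3.cnt = 15  [15]
8. n3.hot = "vx"  ["vx"]
9. n3.tag = -2  [-2]
10. n6.depth = -7  [d.off - 5]
11. n7.key = false  [terminal]
12. n6.cnt = 28  [S.depth + 35]
13. n6.hot = "rz"  ["rz"]
14. n6.tag = 29  [S.depth * 2 + 43]
15. n1.cnt = 10  [S₁.cnt - 5]
16. n1.hot = "rzq"  [S₂.hot ++ "q"]
17. n1.tag = 1  [S₁.cnt + S₀.depth - 14]
18. n8.mk = true  [S₁.cnt > 9]
19. n8.ok = true  [S₁.cnt > 9]
20. n9.mk = false  [A₀.ok == false]
21. n9.ok = true  [true]
22. n10.cnt = "pu"  [terminal]
23. n11.key = true  [terminal]
24. n12.cnt = -4  [terminal]
25. n9.hot = 9  [h.cnt + 13]
26. n9.env = false  [false]
27. n13.mk = false  [A₀.ok == false]
28. n13.ok = false  [A₁.hot > 9]
29. n14.lab = 20  [terminal]
30. n15.fin = 19  [terminal]
31. n13.hot = 0  [f.lab + b.fin - 39]
32. n13.env = true  [f.lab > 19]
33. n16.fin = -3  [terminal]
34. n8.hot = 13  [b.fin + 16]
35. n8.env = false  [not A₀.ok]
36. n0.cnt = 7  [S₀.depth - 8]
37. n0.hot = "nv"  ["nv"]
38. n0.tag = 8  [len(S₁.hot) + 5]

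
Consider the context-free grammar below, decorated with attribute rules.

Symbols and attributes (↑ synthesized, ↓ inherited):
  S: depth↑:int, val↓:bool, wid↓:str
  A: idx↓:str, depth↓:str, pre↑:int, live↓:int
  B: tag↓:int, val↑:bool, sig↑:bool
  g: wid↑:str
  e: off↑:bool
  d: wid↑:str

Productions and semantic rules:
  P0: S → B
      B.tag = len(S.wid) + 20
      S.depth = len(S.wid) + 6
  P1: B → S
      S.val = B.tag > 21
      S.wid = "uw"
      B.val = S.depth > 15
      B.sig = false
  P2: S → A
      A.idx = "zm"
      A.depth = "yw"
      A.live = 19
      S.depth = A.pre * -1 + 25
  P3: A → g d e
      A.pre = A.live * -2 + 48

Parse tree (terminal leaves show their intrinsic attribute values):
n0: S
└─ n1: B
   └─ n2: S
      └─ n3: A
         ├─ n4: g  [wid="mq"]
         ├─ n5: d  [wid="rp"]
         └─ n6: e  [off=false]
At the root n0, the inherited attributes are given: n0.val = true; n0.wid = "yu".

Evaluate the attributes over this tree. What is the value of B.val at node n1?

1. n0.val = true  [given at root]
2. n0.wid = "yu"  [given at root]
3. n1.tag = 22  [len(S.wid) + 20]
4. n2.val = true  [B.tag > 21]
5. n2.wid = "uw"  ["uw"]
6. n3.idx = "zm"  ["zm"]
7. n3.depth = "yw"  ["yw"]
8. n3.live = 19  [19]
9. n4.wid = "mq"  [terminal]
10. n5.wid = "rp"  [terminal]
11. n6.off = false  [terminal]
12. n3.pre = 10  [A.live * -2 + 48]
13. n2.depth = 15  [A.pre * -1 + 25]
14. n1.val = false  [S.depth > 15]
15. n1.sig = false  [false]
16. n0.depth = 8  [len(S.wid) + 6]

false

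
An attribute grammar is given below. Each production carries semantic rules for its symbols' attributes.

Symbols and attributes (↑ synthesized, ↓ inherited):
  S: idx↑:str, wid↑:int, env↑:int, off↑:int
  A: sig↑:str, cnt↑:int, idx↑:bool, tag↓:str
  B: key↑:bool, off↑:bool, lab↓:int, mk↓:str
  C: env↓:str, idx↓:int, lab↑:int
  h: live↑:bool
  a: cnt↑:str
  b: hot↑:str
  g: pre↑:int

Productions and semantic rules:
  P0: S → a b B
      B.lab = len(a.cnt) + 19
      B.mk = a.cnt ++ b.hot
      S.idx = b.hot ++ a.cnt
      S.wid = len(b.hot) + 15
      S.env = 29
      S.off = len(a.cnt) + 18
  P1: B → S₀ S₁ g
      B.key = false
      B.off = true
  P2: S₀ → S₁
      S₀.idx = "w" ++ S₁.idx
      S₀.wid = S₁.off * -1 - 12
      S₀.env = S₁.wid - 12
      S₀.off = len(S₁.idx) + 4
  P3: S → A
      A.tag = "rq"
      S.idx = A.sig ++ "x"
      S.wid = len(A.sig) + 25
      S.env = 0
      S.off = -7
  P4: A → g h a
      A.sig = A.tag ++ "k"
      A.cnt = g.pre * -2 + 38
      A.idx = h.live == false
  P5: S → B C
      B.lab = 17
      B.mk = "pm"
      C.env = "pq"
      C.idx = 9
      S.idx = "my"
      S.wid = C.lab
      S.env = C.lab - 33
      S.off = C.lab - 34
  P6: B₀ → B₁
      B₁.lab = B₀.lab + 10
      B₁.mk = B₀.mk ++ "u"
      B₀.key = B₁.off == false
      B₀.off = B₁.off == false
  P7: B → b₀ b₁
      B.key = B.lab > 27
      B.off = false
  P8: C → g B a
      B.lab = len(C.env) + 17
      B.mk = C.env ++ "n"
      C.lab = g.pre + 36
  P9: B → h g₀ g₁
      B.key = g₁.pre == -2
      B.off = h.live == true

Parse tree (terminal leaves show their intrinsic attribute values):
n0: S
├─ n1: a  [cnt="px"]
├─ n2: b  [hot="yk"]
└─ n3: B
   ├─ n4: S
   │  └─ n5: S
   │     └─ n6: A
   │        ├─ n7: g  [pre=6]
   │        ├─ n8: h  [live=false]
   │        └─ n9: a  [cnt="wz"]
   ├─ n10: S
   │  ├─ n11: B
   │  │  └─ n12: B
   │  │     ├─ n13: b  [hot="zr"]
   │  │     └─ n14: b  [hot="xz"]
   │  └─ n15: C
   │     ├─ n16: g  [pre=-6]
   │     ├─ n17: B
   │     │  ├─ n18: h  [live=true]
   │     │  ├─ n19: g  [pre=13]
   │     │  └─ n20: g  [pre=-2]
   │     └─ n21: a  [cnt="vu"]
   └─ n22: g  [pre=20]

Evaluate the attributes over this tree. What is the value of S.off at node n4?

8

1. n1.cnt = "px"  [terminal]
2. n2.hot = "yk"  [terminal]
3. n3.lab = 21  [len(a.cnt) + 19]
4. n3.mk = "pxyk"  [a.cnt ++ b.hot]
5. n6.tag = "rq"  ["rq"]
6. n7.pre = 6  [terminal]
7. n8.live = false  [terminal]
8. n9.cnt = "wz"  [terminal]
9. n6.sig = "rqk"  [A.tag ++ "k"]
10. n6.cnt = 26  [g.pre * -2 + 38]
11. n6.idx = true  [h.live == false]
12. n5.idx = "rqkx"  [A.sig ++ "x"]
13. n5.wid = 28  [len(A.sig) + 25]
14. n5.env = 0  [0]
15. n5.off = -7  [-7]
16. n4.idx = "wrqkx"  ["w" ++ S₁.idx]
17. n4.wid = -5  [S₁.off * -1 - 12]
18. n4.env = 16  [S₁.wid - 12]
19. n4.off = 8  [len(S₁.idx) + 4]
20. n11.lab = 17  [17]
21. n11.mk = "pm"  ["pm"]
22. n12.lab = 27  [B₀.lab + 10]
23. n12.mk = "pmu"  [B₀.mk ++ "u"]
24. n13.hot = "zr"  [terminal]
25. n14.hot = "xz"  [terminal]
26. n12.key = false  [B.lab > 27]
27. n12.off = false  [false]
28. n11.key = true  [B₁.off == false]
29. n11.off = true  [B₁.off == false]
30. n15.env = "pq"  ["pq"]
31. n15.idx = 9  [9]
32. n16.pre = -6  [terminal]
33. n17.lab = 19  [len(C.env) + 17]
34. n17.mk = "pqn"  [C.env ++ "n"]
35. n18.live = true  [terminal]
36. n19.pre = 13  [terminal]
37. n20.pre = -2  [terminal]
38. n17.key = true  [g₁.pre == -2]
39. n17.off = true  [h.live == true]
40. n21.cnt = "vu"  [terminal]
41. n15.lab = 30  [g.pre + 36]
42. n10.idx = "my"  ["my"]
43. n10.wid = 30  [C.lab]
44. n10.env = -3  [C.lab - 33]
45. n10.off = -4  [C.lab - 34]
46. n22.pre = 20  [terminal]
47. n3.key = false  [false]
48. n3.off = true  [true]
49. n0.idx = "ykpx"  [b.hot ++ a.cnt]
50. n0.wid = 17  [len(b.hot) + 15]
51. n0.env = 29  [29]
52. n0.off = 20  [len(a.cnt) + 18]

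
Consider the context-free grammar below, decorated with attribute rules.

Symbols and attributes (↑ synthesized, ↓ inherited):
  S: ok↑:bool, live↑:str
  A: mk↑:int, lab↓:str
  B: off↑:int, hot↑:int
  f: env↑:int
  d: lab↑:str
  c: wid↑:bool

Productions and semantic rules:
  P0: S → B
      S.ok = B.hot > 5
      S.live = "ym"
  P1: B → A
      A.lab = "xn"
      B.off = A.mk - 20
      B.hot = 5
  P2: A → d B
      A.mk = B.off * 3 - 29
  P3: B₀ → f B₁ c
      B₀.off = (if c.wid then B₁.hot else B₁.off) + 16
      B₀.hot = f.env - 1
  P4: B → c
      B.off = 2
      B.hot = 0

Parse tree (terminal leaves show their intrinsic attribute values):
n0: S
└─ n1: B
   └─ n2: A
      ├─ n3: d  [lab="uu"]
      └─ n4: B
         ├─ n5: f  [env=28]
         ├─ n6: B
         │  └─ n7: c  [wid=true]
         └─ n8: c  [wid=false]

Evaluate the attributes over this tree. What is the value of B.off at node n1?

5

1. n2.lab = "xn"  ["xn"]
2. n3.lab = "uu"  [terminal]
3. n5.env = 28  [terminal]
4. n7.wid = true  [terminal]
5. n6.off = 2  [2]
6. n6.hot = 0  [0]
7. n8.wid = false  [terminal]
8. n4.off = 18  [(if c.wid then B₁.hot else B₁.off) + 16]
9. n4.hot = 27  [f.env - 1]
10. n2.mk = 25  [B.off * 3 - 29]
11. n1.off = 5  [A.mk - 20]
12. n1.hot = 5  [5]
13. n0.ok = false  [B.hot > 5]
14. n0.live = "ym"  ["ym"]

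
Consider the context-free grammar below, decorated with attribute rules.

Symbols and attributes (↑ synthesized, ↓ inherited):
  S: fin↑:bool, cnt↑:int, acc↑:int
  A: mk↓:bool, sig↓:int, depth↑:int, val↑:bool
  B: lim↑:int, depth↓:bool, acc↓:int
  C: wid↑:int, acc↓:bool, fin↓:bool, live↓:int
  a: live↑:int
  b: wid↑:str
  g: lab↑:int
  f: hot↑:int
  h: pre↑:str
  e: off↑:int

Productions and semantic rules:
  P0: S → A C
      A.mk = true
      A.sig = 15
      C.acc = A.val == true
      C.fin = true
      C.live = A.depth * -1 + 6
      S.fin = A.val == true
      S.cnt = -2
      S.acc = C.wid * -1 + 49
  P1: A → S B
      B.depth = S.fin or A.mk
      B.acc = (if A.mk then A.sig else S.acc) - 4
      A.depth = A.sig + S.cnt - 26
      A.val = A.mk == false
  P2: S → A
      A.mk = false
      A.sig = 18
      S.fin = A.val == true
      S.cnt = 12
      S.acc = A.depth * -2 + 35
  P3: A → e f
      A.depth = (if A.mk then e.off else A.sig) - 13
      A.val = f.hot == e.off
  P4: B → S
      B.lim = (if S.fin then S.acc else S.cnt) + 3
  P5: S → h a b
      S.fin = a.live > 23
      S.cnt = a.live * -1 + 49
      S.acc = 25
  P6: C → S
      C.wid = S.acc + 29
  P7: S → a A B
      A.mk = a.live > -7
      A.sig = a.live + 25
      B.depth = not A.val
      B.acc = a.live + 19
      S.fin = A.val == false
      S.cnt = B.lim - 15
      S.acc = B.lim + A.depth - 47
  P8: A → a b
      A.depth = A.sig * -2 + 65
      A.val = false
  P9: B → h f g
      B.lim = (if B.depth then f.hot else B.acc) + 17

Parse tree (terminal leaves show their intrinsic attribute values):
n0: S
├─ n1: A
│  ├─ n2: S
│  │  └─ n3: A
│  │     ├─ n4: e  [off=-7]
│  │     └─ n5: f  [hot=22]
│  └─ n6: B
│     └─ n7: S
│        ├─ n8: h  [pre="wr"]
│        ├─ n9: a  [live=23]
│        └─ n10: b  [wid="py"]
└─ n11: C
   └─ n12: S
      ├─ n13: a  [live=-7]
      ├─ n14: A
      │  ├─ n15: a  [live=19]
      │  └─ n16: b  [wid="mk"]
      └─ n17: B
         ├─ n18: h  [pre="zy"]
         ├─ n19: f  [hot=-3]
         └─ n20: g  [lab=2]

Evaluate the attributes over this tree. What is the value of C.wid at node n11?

25

1. n1.mk = true  [true]
2. n1.sig = 15  [15]
3. n3.mk = false  [false]
4. n3.sig = 18  [18]
5. n4.off = -7  [terminal]
6. n5.hot = 22  [terminal]
7. n3.depth = 5  [(if A.mk then e.off else A.sig) - 13]
8. n3.val = false  [f.hot == e.off]
9. n2.fin = false  [A.val == true]
10. n2.cnt = 12  [12]
11. n2.acc = 25  [A.depth * -2 + 35]
12. n6.depth = true  [S.fin or A.mk]
13. n6.acc = 11  [(if A.mk then A.sig else S.acc) - 4]
14. n8.pre = "wr"  [terminal]
15. n9.live = 23  [terminal]
16. n10.wid = "py"  [terminal]
17. n7.fin = false  [a.live > 23]
18. n7.cnt = 26  [a.live * -1 + 49]
19. n7.acc = 25  [25]
20. n6.lim = 29  [(if S.fin then S.acc else S.cnt) + 3]
21. n1.depth = 1  [A.sig + S.cnt - 26]
22. n1.val = false  [A.mk == false]
23. n11.acc = false  [A.val == true]
24. n11.fin = true  [true]
25. n11.live = 5  [A.depth * -1 + 6]
26. n13.live = -7  [terminal]
27. n14.mk = false  [a.live > -7]
28. n14.sig = 18  [a.live + 25]
29. n15.live = 19  [terminal]
30. n16.wid = "mk"  [terminal]
31. n14.depth = 29  [A.sig * -2 + 65]
32. n14.val = false  [false]
33. n17.depth = true  [not A.val]
34. n17.acc = 12  [a.live + 19]
35. n18.pre = "zy"  [terminal]
36. n19.hot = -3  [terminal]
37. n20.lab = 2  [terminal]
38. n17.lim = 14  [(if B.depth then f.hot else B.acc) + 17]
39. n12.fin = true  [A.val == false]
40. n12.cnt = -1  [B.lim - 15]
41. n12.acc = -4  [B.lim + A.depth - 47]
42. n11.wid = 25  [S.acc + 29]
43. n0.fin = false  [A.val == true]
44. n0.cnt = -2  [-2]
45. n0.acc = 24  [C.wid * -1 + 49]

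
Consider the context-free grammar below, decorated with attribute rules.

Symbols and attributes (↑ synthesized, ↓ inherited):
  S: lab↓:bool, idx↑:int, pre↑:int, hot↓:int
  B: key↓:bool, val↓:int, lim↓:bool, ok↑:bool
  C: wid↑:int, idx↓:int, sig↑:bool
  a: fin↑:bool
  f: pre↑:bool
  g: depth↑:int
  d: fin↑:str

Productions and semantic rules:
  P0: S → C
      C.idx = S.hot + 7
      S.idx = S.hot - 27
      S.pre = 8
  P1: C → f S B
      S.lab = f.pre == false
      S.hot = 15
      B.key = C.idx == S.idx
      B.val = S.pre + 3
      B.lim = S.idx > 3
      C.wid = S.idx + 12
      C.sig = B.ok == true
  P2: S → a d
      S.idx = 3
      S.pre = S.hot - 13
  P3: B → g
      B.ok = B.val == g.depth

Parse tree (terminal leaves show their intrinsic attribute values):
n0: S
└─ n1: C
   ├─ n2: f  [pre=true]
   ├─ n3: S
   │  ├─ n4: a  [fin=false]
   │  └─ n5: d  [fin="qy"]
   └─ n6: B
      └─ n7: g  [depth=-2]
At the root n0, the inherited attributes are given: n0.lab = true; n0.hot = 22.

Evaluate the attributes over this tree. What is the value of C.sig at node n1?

1. n0.lab = true  [given at root]
2. n0.hot = 22  [given at root]
3. n1.idx = 29  [S.hot + 7]
4. n2.pre = true  [terminal]
5. n3.lab = false  [f.pre == false]
6. n3.hot = 15  [15]
7. n4.fin = false  [terminal]
8. n5.fin = "qy"  [terminal]
9. n3.idx = 3  [3]
10. n3.pre = 2  [S.hot - 13]
11. n6.key = false  [C.idx == S.idx]
12. n6.val = 5  [S.pre + 3]
13. n6.lim = false  [S.idx > 3]
14. n7.depth = -2  [terminal]
15. n6.ok = false  [B.val == g.depth]
16. n1.wid = 15  [S.idx + 12]
17. n1.sig = false  [B.ok == true]
18. n0.idx = -5  [S.hot - 27]
19. n0.pre = 8  [8]

false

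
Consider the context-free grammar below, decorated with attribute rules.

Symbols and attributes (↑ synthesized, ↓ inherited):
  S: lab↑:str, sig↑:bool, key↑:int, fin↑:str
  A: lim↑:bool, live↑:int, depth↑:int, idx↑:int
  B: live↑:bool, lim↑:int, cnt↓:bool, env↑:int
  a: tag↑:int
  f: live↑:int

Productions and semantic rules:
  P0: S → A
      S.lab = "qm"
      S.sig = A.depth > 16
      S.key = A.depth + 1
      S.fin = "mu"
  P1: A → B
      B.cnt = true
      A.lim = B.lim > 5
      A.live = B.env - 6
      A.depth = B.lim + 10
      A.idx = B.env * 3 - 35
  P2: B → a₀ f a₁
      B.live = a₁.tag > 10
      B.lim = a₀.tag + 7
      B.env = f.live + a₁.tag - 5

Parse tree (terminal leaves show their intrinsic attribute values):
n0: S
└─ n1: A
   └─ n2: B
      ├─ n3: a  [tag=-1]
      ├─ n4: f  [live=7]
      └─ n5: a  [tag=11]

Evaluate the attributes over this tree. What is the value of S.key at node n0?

1. n2.cnt = true  [true]
2. n3.tag = -1  [terminal]
3. n4.live = 7  [terminal]
4. n5.tag = 11  [terminal]
5. n2.live = true  [a₁.tag > 10]
6. n2.lim = 6  [a₀.tag + 7]
7. n2.env = 13  [f.live + a₁.tag - 5]
8. n1.lim = true  [B.lim > 5]
9. n1.live = 7  [B.env - 6]
10. n1.depth = 16  [B.lim + 10]
11. n1.idx = 4  [B.env * 3 - 35]
12. n0.lab = "qm"  ["qm"]
13. n0.sig = false  [A.depth > 16]
14. n0.key = 17  [A.depth + 1]
15. n0.fin = "mu"  ["mu"]

17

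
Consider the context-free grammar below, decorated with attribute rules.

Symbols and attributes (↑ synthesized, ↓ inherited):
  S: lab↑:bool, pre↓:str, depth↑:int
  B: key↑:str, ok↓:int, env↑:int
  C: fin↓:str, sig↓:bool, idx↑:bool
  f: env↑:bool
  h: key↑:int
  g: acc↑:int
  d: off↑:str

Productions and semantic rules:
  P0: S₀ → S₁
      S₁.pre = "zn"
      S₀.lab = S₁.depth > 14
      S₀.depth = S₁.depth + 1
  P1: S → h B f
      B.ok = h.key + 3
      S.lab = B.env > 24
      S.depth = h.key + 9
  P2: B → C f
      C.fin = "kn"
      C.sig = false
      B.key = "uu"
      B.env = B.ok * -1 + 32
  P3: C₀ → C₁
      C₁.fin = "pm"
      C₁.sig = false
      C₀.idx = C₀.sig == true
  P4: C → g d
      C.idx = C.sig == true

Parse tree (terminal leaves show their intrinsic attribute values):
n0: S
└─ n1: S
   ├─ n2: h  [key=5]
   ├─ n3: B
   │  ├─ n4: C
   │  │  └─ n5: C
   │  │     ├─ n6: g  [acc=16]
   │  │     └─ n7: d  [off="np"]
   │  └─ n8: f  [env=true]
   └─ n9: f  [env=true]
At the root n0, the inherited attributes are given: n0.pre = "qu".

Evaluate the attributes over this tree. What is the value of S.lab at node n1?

1. n0.pre = "qu"  [given at root]
2. n1.pre = "zn"  ["zn"]
3. n2.key = 5  [terminal]
4. n3.ok = 8  [h.key + 3]
5. n4.fin = "kn"  ["kn"]
6. n4.sig = false  [false]
7. n5.fin = "pm"  ["pm"]
8. n5.sig = false  [false]
9. n6.acc = 16  [terminal]
10. n7.off = "np"  [terminal]
11. n5.idx = false  [C.sig == true]
12. n4.idx = false  [C₀.sig == true]
13. n8.env = true  [terminal]
14. n3.key = "uu"  ["uu"]
15. n3.env = 24  [B.ok * -1 + 32]
16. n9.env = true  [terminal]
17. n1.lab = false  [B.env > 24]
18. n1.depth = 14  [h.key + 9]
19. n0.lab = false  [S₁.depth > 14]
20. n0.depth = 15  [S₁.depth + 1]

false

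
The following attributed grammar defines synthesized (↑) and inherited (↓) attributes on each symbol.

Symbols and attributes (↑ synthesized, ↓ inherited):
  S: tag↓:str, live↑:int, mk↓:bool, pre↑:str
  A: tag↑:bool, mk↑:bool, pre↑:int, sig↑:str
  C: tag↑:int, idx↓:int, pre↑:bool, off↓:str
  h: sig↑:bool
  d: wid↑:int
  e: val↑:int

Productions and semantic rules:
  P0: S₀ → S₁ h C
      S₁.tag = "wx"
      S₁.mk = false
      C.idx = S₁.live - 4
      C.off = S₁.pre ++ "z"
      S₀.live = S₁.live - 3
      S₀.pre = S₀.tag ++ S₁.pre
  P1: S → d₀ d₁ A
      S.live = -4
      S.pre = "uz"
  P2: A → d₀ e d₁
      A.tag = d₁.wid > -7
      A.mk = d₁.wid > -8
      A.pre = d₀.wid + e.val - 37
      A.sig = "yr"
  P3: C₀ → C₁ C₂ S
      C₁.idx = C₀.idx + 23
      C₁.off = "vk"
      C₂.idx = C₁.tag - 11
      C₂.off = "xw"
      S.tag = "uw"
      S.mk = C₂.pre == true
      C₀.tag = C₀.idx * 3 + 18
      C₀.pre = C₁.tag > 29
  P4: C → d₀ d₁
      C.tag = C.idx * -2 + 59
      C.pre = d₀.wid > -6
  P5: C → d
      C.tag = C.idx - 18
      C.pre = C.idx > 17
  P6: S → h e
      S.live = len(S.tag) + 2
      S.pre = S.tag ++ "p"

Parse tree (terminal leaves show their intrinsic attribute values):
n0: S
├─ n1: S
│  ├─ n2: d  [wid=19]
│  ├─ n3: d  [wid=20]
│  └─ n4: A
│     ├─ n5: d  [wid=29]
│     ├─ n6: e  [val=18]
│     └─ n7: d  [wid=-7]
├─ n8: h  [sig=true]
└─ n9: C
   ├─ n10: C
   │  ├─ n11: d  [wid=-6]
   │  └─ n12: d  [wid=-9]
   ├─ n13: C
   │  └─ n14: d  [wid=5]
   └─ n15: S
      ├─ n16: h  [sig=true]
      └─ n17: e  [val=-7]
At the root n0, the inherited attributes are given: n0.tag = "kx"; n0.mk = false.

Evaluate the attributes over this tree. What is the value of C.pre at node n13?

1. n0.tag = "kx"  [given at root]
2. n0.mk = false  [given at root]
3. n1.tag = "wx"  ["wx"]
4. n1.mk = false  [false]
5. n2.wid = 19  [terminal]
6. n3.wid = 20  [terminal]
7. n5.wid = 29  [terminal]
8. n6.val = 18  [terminal]
9. n7.wid = -7  [terminal]
10. n4.tag = false  [d₁.wid > -7]
11. n4.mk = true  [d₁.wid > -8]
12. n4.pre = 10  [d₀.wid + e.val - 37]
13. n4.sig = "yr"  ["yr"]
14. n1.live = -4  [-4]
15. n1.pre = "uz"  ["uz"]
16. n8.sig = true  [terminal]
17. n9.idx = -8  [S₁.live - 4]
18. n9.off = "uzz"  [S₁.pre ++ "z"]
19. n10.idx = 15  [C₀.idx + 23]
20. n10.off = "vk"  ["vk"]
21. n11.wid = -6  [terminal]
22. n12.wid = -9  [terminal]
23. n10.tag = 29  [C.idx * -2 + 59]
24. n10.pre = false  [d₀.wid > -6]
25. n13.idx = 18  [C₁.tag - 11]
26. n13.off = "xw"  ["xw"]
27. n14.wid = 5  [terminal]
28. n13.tag = 0  [C.idx - 18]
29. n13.pre = true  [C.idx > 17]
30. n15.tag = "uw"  ["uw"]
31. n15.mk = true  [C₂.pre == true]
32. n16.sig = true  [terminal]
33. n17.val = -7  [terminal]
34. n15.live = 4  [len(S.tag) + 2]
35. n15.pre = "uwp"  [S.tag ++ "p"]
36. n9.tag = -6  [C₀.idx * 3 + 18]
37. n9.pre = false  [C₁.tag > 29]
38. n0.live = -7  [S₁.live - 3]
39. n0.pre = "kxuz"  [S₀.tag ++ S₁.pre]

true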